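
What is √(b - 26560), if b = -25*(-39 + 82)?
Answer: I*√27635 ≈ 166.24*I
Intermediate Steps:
b = -1075 (b = -25*43 = -1075)
√(b - 26560) = √(-1075 - 26560) = √(-27635) = I*√27635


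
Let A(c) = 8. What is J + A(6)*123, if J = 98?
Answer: 1082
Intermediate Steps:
J + A(6)*123 = 98 + 8*123 = 98 + 984 = 1082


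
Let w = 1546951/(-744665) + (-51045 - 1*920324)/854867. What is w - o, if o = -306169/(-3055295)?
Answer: -67846011154616483/20473356020823355 ≈ -3.3139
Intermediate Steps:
w = -2045781856902/636589534555 (w = 1546951*(-1/744665) + (-51045 - 920324)*(1/854867) = -1546951/744665 - 971369*1/854867 = -1546951/744665 - 971369/854867 = -2045781856902/636589534555 ≈ -3.2137)
o = 306169/3055295 (o = -306169*(-1/3055295) = 306169/3055295 ≈ 0.10021)
w - o = -2045781856902/636589534555 - 1*306169/3055295 = -2045781856902/636589534555 - 306169/3055295 = -67846011154616483/20473356020823355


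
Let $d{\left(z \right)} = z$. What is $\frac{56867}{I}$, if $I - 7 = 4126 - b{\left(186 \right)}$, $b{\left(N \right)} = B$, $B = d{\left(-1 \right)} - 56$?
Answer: $\frac{56867}{4190} \approx 13.572$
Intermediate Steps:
$B = -57$ ($B = -1 - 56 = -57$)
$b{\left(N \right)} = -57$
$I = 4190$ ($I = 7 + \left(4126 - -57\right) = 7 + \left(4126 + 57\right) = 7 + 4183 = 4190$)
$\frac{56867}{I} = \frac{56867}{4190}$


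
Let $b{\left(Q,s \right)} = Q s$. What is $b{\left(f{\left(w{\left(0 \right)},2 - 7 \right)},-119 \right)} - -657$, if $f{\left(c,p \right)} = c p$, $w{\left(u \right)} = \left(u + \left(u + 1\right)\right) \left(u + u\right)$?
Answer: $657$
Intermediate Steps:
$w{\left(u \right)} = 2 u \left(1 + 2 u\right)$ ($w{\left(u \right)} = \left(u + \left(1 + u\right)\right) 2 u = \left(1 + 2 u\right) 2 u = 2 u \left(1 + 2 u\right)$)
$b{\left(f{\left(w{\left(0 \right)},2 - 7 \right)},-119 \right)} - -657 = 2 \cdot 0 \left(1 + 2 \cdot 0\right) \left(2 - 7\right) \left(-119\right) - -657 = 2 \cdot 0 \left(1 + 0\right) \left(-5\right) \left(-119\right) + 657 = 2 \cdot 0 \cdot 1 \left(-5\right) \left(-119\right) + 657 = 0 \left(-5\right) \left(-119\right) + 657 = 0 \left(-119\right) + 657 = 0 + 657 = 657$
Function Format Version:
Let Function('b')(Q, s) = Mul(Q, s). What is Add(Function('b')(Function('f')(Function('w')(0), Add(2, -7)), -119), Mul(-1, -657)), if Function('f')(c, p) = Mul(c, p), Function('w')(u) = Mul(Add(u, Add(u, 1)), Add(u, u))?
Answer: 657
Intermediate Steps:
Function('w')(u) = Mul(2, u, Add(1, Mul(2, u))) (Function('w')(u) = Mul(Add(u, Add(1, u)), Mul(2, u)) = Mul(Add(1, Mul(2, u)), Mul(2, u)) = Mul(2, u, Add(1, Mul(2, u))))
Add(Function('b')(Function('f')(Function('w')(0), Add(2, -7)), -119), Mul(-1, -657)) = Add(Mul(Mul(Mul(2, 0, Add(1, Mul(2, 0))), Add(2, -7)), -119), Mul(-1, -657)) = Add(Mul(Mul(Mul(2, 0, Add(1, 0)), -5), -119), 657) = Add(Mul(Mul(Mul(2, 0, 1), -5), -119), 657) = Add(Mul(Mul(0, -5), -119), 657) = Add(Mul(0, -119), 657) = Add(0, 657) = 657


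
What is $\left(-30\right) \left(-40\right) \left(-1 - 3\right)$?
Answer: $-4800$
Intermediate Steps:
$\left(-30\right) \left(-40\right) \left(-1 - 3\right) = 1200 \left(-1 - 3\right) = 1200 \left(-4\right) = -4800$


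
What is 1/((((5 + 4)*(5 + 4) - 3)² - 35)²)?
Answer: 1/36590401 ≈ 2.7330e-8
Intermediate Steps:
1/((((5 + 4)*(5 + 4) - 3)² - 35)²) = 1/(((9*9 - 3)² - 35)²) = 1/(((81 - 3)² - 35)²) = 1/((78² - 35)²) = 1/((6084 - 35)²) = 1/(6049²) = 1/36590401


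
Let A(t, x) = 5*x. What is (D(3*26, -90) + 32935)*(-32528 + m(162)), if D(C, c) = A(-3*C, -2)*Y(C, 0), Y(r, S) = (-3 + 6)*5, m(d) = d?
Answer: -1061119310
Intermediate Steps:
Y(r, S) = 15 (Y(r, S) = 3*5 = 15)
D(C, c) = -150 (D(C, c) = (5*(-2))*15 = -10*15 = -150)
(D(3*26, -90) + 32935)*(-32528 + m(162)) = (-150 + 32935)*(-32528 + 162) = 32785*(-32366) = -1061119310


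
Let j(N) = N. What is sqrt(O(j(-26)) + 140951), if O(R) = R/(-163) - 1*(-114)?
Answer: sqrt(3747960223)/163 ≈ 375.59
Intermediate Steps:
O(R) = 114 - R/163 (O(R) = R*(-1/163) + 114 = -R/163 + 114 = 114 - R/163)
sqrt(O(j(-26)) + 140951) = sqrt((114 - 1/163*(-26)) + 140951) = sqrt((114 + 26/163) + 140951) = sqrt(18608/163 + 140951) = sqrt(22993621/163) = sqrt(3747960223)/163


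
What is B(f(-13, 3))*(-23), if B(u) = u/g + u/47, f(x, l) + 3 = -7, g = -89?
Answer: 9660/4183 ≈ 2.3093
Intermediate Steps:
f(x, l) = -10 (f(x, l) = -3 - 7 = -10)
B(u) = 42*u/4183 (B(u) = u/(-89) + u/47 = u*(-1/89) + u*(1/47) = -u/89 + u/47 = 42*u/4183)
B(f(-13, 3))*(-23) = ((42/4183)*(-10))*(-23) = -420/4183*(-23) = 9660/4183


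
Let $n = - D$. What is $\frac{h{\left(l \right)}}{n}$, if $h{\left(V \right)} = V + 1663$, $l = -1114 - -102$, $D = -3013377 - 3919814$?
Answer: $\frac{651}{6933191} \approx 9.3896 \cdot 10^{-5}$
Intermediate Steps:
$D = -6933191$
$l = -1012$ ($l = -1114 + 102 = -1012$)
$h{\left(V \right)} = 1663 + V$
$n = 6933191$ ($n = \left(-1\right) \left(-6933191\right) = 6933191$)
$\frac{h{\left(l \right)}}{n} = \frac{1663 - 1012}{6933191} = 651 \cdot \frac{1}{6933191} = \frac{651}{6933191}$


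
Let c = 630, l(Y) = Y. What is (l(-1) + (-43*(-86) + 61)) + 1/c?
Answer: 2367541/630 ≈ 3758.0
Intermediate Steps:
(l(-1) + (-43*(-86) + 61)) + 1/c = (-1 + (-43*(-86) + 61)) + 1/630 = (-1 + (3698 + 61)) + 1/630 = (-1 + 3759) + 1/630 = 3758 + 1/630 = 2367541/630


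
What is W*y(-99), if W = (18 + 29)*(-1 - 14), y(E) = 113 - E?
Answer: -149460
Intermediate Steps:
W = -705 (W = 47*(-15) = -705)
W*y(-99) = -705*(113 - 1*(-99)) = -705*(113 + 99) = -705*212 = -149460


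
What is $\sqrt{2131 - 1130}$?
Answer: $\sqrt{1001} \approx 31.639$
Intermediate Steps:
$\sqrt{2131 - 1130} = \sqrt{1001}$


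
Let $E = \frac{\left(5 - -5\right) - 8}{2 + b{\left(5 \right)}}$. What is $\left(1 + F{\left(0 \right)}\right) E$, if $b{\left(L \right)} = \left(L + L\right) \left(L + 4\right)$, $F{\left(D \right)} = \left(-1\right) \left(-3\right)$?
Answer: $\frac{2}{23} \approx 0.086957$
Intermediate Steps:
$F{\left(D \right)} = 3$
$b{\left(L \right)} = 2 L \left(4 + L\right)$
$E = \frac{1}{46}$ ($E = \frac{\left(5 - -5\right) - 8}{2 + 2 \cdot 5 \left(4 + 5\right)} = \frac{\left(5 + 5\right) - 8}{2 + 2 \cdot 5 \cdot 9} = \frac{10 - 8}{2 + 90} = \frac{2}{92} = 2 \cdot \frac{1}{92} = \frac{1}{46} \approx 0.021739$)
$\left(1 + F{\left(0 \right)}\right) E = \left(1 + 3\right) \frac{1}{46} = 4 \cdot \frac{1}{46} = \frac{2}{23}$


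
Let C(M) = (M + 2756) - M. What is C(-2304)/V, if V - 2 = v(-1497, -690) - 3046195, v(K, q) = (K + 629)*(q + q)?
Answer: -212/142181 ≈ -0.0014911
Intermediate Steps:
v(K, q) = 2*q*(629 + K) (v(K, q) = (629 + K)*(2*q) = 2*q*(629 + K))
V = -1848353 (V = 2 + (2*(-690)*(629 - 1497) - 3046195) = 2 + (2*(-690)*(-868) - 3046195) = 2 + (1197840 - 3046195) = 2 - 1848355 = -1848353)
C(M) = 2756 (C(M) = (2756 + M) - M = 2756)
C(-2304)/V = 2756/(-1848353) = 2756*(-1/1848353) = -212/142181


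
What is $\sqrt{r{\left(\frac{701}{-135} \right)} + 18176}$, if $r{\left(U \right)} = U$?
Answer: $\frac{\sqrt{36795885}}{45} \approx 134.8$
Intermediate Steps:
$\sqrt{r{\left(\frac{701}{-135} \right)} + 18176} = \sqrt{\frac{701}{-135} + 18176} = \sqrt{701 \left(- \frac{1}{135}\right) + 18176} = \sqrt{- \frac{701}{135} + 18176} = \sqrt{\frac{2453059}{135}} = \frac{\sqrt{36795885}}{45}$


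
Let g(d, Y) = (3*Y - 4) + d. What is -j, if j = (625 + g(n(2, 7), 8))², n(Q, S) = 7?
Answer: -425104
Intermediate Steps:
g(d, Y) = -4 + d + 3*Y (g(d, Y) = (-4 + 3*Y) + d = -4 + d + 3*Y)
j = 425104 (j = (625 + (-4 + 7 + 3*8))² = (625 + (-4 + 7 + 24))² = (625 + 27)² = 652² = 425104)
-j = -1*425104 = -425104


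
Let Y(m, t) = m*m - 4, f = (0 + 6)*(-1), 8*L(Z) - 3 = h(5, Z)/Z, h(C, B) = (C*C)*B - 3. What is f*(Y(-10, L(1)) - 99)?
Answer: 18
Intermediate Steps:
h(C, B) = -3 + B*C² (h(C, B) = C²*B - 3 = B*C² - 3 = -3 + B*C²)
L(Z) = 3/8 + (-3 + 25*Z)/(8*Z) (L(Z) = 3/8 + ((-3 + Z*5²)/Z)/8 = 3/8 + ((-3 + Z*25)/Z)/8 = 3/8 + ((-3 + 25*Z)/Z)/8 = 3/8 + (-3 + 25*Z)/(8*Z))
f = -6 (f = 6*(-1) = -6)
Y(m, t) = -4 + m² (Y(m, t) = m² - 4 = -4 + m²)
f*(Y(-10, L(1)) - 99) = -6*((-4 + (-10)²) - 99) = -6*((-4 + 100) - 99) = -6*(96 - 99) = -6*(-3) = 18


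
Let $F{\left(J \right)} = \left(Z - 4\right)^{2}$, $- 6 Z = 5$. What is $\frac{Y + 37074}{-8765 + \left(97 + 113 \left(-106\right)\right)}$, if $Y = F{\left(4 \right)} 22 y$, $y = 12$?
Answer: $- \frac{64862}{30969} \approx -2.0944$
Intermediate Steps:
$Z = - \frac{5}{6}$ ($Z = \left(- \frac{1}{6}\right) 5 = - \frac{5}{6} \approx -0.83333$)
$F{\left(J \right)} = \frac{841}{36}$ ($F{\left(J \right)} = \left(- \frac{5}{6} - 4\right)^{2} = \left(- \frac{29}{6}\right)^{2} = \frac{841}{36}$)
$Y = \frac{18502}{3}$ ($Y = \frac{841}{36} \cdot 22 \cdot 12 = \frac{9251}{18} \cdot 12 = \frac{18502}{3} \approx 6167.3$)
$\frac{Y + 37074}{-8765 + \left(97 + 113 \left(-106\right)\right)} = \frac{\frac{18502}{3} + 37074}{-8765 + \left(97 + 113 \left(-106\right)\right)} = \frac{129724}{3 \left(-8765 + \left(97 - 11978\right)\right)} = \frac{129724}{3 \left(-8765 - 11881\right)} = \frac{129724}{3 \left(-20646\right)} = \frac{129724}{3} \left(- \frac{1}{20646}\right) = - \frac{64862}{30969}$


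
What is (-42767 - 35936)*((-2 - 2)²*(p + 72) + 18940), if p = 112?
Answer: -1722336452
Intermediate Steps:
(-42767 - 35936)*((-2 - 2)²*(p + 72) + 18940) = (-42767 - 35936)*((-2 - 2)²*(112 + 72) + 18940) = -78703*((-4)²*184 + 18940) = -78703*(16*184 + 18940) = -78703*(2944 + 18940) = -78703*21884 = -1722336452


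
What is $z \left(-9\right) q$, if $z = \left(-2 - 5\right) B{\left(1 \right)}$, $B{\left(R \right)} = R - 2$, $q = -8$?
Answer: $504$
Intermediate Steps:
$B{\left(R \right)} = -2 + R$ ($B{\left(R \right)} = R - 2 = -2 + R$)
$z = 7$ ($z = \left(-2 - 5\right) \left(-2 + 1\right) = \left(-7\right) \left(-1\right) = 7$)
$z \left(-9\right) q = 7 \left(-9\right) \left(-8\right) = \left(-63\right) \left(-8\right) = 504$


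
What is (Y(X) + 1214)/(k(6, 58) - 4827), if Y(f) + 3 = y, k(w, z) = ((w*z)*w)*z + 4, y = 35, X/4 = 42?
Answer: 1246/116281 ≈ 0.010715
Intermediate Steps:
X = 168 (X = 4*42 = 168)
k(w, z) = 4 + w²*z² (k(w, z) = (z*w²)*z + 4 = w²*z² + 4 = 4 + w²*z²)
Y(f) = 32 (Y(f) = -3 + 35 = 32)
(Y(X) + 1214)/(k(6, 58) - 4827) = (32 + 1214)/((4 + 6²*58²) - 4827) = 1246/((4 + 36*3364) - 4827) = 1246/((4 + 121104) - 4827) = 1246/(121108 - 4827) = 1246/116281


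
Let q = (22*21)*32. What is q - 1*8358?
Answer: 6426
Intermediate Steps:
q = 14784 (q = 462*32 = 14784)
q - 1*8358 = 14784 - 1*8358 = 14784 - 8358 = 6426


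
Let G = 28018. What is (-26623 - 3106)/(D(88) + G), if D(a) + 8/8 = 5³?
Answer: -29729/28142 ≈ -1.0564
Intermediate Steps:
D(a) = 124 (D(a) = -1 + 5³ = -1 + 125 = 124)
(-26623 - 3106)/(D(88) + G) = (-26623 - 3106)/(124 + 28018) = -29729/28142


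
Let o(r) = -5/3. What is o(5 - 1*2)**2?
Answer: 25/9 ≈ 2.7778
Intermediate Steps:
o(r) = -5/3 (o(r) = -5*1/3 = -5/3)
o(5 - 1*2)**2 = (-5/3)**2 = 25/9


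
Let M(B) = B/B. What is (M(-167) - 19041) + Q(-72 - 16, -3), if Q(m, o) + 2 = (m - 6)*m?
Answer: -10770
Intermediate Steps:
M(B) = 1
Q(m, o) = -2 + m*(-6 + m) (Q(m, o) = -2 + (m - 6)*m = -2 + (-6 + m)*m = -2 + m*(-6 + m))
(M(-167) - 19041) + Q(-72 - 16, -3) = (1 - 19041) + (-2 + (-72 - 16)² - 6*(-72 - 16)) = -19040 + (-2 + (-88)² - 6*(-88)) = -19040 + (-2 + 7744 + 528) = -19040 + 8270 = -10770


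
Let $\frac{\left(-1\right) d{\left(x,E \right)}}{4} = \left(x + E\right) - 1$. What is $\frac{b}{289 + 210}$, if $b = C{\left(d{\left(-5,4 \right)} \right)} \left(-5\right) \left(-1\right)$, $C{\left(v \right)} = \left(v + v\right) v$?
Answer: $\frac{640}{499} \approx 1.2826$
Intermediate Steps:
$d{\left(x,E \right)} = 4 - 4 E - 4 x$ ($d{\left(x,E \right)} = - 4 \left(\left(x + E\right) - 1\right) = - 4 \left(\left(E + x\right) - 1\right) = - 4 \left(-1 + E + x\right) = 4 - 4 E - 4 x$)
$C{\left(v \right)} = 2 v^{2}$ ($C{\left(v \right)} = 2 v v = 2 v^{2}$)
$b = 640$ ($b = 2 \left(4 - 16 - -20\right)^{2} \left(-5\right) \left(-1\right) = 2 \left(4 - 16 + 20\right)^{2} \left(-5\right) \left(-1\right) = 2 \cdot 8^{2} \left(-5\right) \left(-1\right) = 2 \cdot 64 \left(-5\right) \left(-1\right) = 128 \left(-5\right) \left(-1\right) = \left(-640\right) \left(-1\right) = 640$)
$\frac{b}{289 + 210} = \frac{640}{289 + 210} = \frac{640}{499}$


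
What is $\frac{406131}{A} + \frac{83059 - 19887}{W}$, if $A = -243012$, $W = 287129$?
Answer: $- \frac{3068497995}{2114417956} \approx -1.4512$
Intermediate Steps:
$\frac{406131}{A} + \frac{83059 - 19887}{W} = \frac{406131}{-243012} + \frac{83059 - 19887}{287129} = 406131 \left(- \frac{1}{243012}\right) + \left(83059 - 19887\right) \frac{1}{287129} = - \frac{12307}{7364} + 63172 \cdot \frac{1}{287129} = - \frac{12307}{7364} + \frac{63172}{287129} = - \frac{3068497995}{2114417956}$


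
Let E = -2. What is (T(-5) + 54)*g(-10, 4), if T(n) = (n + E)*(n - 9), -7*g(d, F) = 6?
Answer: -912/7 ≈ -130.29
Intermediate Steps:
g(d, F) = -6/7 (g(d, F) = -⅐*6 = -6/7)
T(n) = (-9 + n)*(-2 + n) (T(n) = (n - 2)*(n - 9) = (-2 + n)*(-9 + n) = (-9 + n)*(-2 + n))
(T(-5) + 54)*g(-10, 4) = ((18 + (-5)² - 11*(-5)) + 54)*(-6/7) = ((18 + 25 + 55) + 54)*(-6/7) = (98 + 54)*(-6/7) = 152*(-6/7) = -912/7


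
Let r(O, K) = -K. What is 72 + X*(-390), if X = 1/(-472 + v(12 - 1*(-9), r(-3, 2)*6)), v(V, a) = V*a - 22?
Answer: 27051/373 ≈ 72.523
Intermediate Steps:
v(V, a) = -22 + V*a
X = -1/746 (X = 1/(-472 + (-22 + (12 - 1*(-9))*(-1*2*6))) = 1/(-472 + (-22 + (12 + 9)*(-2*6))) = 1/(-472 + (-22 + 21*(-12))) = 1/(-472 + (-22 - 252)) = 1/(-472 - 274) = 1/(-746) = -1/746 ≈ -0.0013405)
72 + X*(-390) = 72 - 1/746*(-390) = 72 + 195/373 = 27051/373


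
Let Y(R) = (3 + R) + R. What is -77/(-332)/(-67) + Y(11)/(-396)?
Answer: -36662/550539 ≈ -0.066593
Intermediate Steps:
Y(R) = 3 + 2*R
-77/(-332)/(-67) + Y(11)/(-396) = -77/(-332)/(-67) + (3 + 2*11)/(-396) = -77*(-1/332)*(-1/67) + (3 + 22)*(-1/396) = (77/332)*(-1/67) + 25*(-1/396) = -77/22244 - 25/396 = -36662/550539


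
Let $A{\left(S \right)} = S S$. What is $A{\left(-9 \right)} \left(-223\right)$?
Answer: $-18063$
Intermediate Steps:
$A{\left(S \right)} = S^{2}$
$A{\left(-9 \right)} \left(-223\right) = \left(-9\right)^{2} \left(-223\right) = 81 \left(-223\right) = -18063$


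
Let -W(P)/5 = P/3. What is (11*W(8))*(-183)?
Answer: 26840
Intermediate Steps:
W(P) = -5*P/3
(11*W(8))*(-183) = (11*(-5/3*8))*(-183) = (11*(-40/3))*(-183) = -440/3*(-183) = 26840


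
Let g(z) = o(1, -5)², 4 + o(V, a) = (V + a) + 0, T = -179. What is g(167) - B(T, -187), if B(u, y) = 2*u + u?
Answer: 601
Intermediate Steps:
o(V, a) = -4 + V + a (o(V, a) = -4 + ((V + a) + 0) = -4 + (V + a) = -4 + V + a)
g(z) = 64 (g(z) = (-4 + 1 - 5)² = (-8)² = 64)
B(u, y) = 3*u
g(167) - B(T, -187) = 64 - 3*(-179) = 64 - 1*(-537) = 64 + 537 = 601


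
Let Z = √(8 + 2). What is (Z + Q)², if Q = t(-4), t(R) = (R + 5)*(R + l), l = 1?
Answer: (3 - √10)² ≈ 0.026334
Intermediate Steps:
t(R) = (1 + R)*(5 + R) (t(R) = (R + 5)*(R + 1) = (5 + R)*(1 + R) = (1 + R)*(5 + R))
Q = -3 (Q = 5 + (-4)² + 6*(-4) = 5 + 16 - 24 = -3)
Z = √10 ≈ 3.1623
(Z + Q)² = (√10 - 3)² = (-3 + √10)²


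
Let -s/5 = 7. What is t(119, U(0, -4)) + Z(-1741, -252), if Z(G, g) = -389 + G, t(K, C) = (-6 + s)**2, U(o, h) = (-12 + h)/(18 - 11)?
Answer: -449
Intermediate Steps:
U(o, h) = -12/7 + h/7 (U(o, h) = (-12 + h)/7 = (-12 + h)*(1/7) = -12/7 + h/7)
s = -35 (s = -5*7 = -35)
t(K, C) = 1681 (t(K, C) = (-6 - 35)**2 = (-41)**2 = 1681)
t(119, U(0, -4)) + Z(-1741, -252) = 1681 + (-389 - 1741) = 1681 - 2130 = -449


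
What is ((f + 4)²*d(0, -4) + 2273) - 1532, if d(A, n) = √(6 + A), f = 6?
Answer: 741 + 100*√6 ≈ 985.95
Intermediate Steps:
((f + 4)²*d(0, -4) + 2273) - 1532 = ((6 + 4)²*√(6 + 0) + 2273) - 1532 = (10²*√6 + 2273) - 1532 = (100*√6 + 2273) - 1532 = (2273 + 100*√6) - 1532 = 741 + 100*√6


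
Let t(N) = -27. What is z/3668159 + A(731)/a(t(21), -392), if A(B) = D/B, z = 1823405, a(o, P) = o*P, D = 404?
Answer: 3527247843589/7095048509934 ≈ 0.49714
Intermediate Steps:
a(o, P) = P*o
A(B) = 404/B
z/3668159 + A(731)/a(t(21), -392) = 1823405/3668159 + (404/731)/((-392*(-27))) = 1823405*(1/3668159) + (404*(1/731))/10584 = 1823405/3668159 + (404/731)*(1/10584) = 1823405/3668159 + 101/1934226 = 3527247843589/7095048509934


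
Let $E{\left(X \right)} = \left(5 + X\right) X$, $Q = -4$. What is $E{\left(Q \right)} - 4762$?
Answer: $-4766$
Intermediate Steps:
$E{\left(X \right)} = X \left(5 + X\right)$
$E{\left(Q \right)} - 4762 = - 4 \left(5 - 4\right) - 4762 = \left(-4\right) 1 - 4762 = -4 - 4762 = -4766$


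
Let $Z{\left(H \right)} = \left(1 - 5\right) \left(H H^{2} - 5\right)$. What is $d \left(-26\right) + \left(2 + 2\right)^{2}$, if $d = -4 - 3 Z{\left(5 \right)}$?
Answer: $-37320$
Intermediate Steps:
$Z{\left(H \right)} = 20 - 4 H^{3}$ ($Z{\left(H \right)} = - 4 \left(H^{3} - 5\right) = - 4 \left(-5 + H^{3}\right) = 20 - 4 H^{3}$)
$d = 1436$ ($d = -4 - 3 \left(20 - 4 \cdot 5^{3}\right) = -4 - 3 \left(20 - 500\right) = -4 - -1440 = -4 + 1440 = 1436$)
$d \left(-26\right) + \left(2 + 2\right)^{2} = 1436 \left(-26\right) + \left(2 + 2\right)^{2} = -37336 + 4^{2} = -37336 + 16 = -37320$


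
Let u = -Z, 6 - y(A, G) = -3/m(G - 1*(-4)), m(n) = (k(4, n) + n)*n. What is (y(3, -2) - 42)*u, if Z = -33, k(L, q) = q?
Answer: -9405/8 ≈ -1175.6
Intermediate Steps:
m(n) = 2*n**2 (m(n) = (n + n)*n = (2*n)*n = 2*n**2)
y(A, G) = 6 + 3/(2*(4 + G)**2) (y(A, G) = 6 - (-3)/(2*(G - 1*(-4))**2) = 6 - (-3)/(2*(G + 4)**2) = 6 - (-3)/(2*(4 + G)**2) = 6 + 3/(2*(4 + G)**2))
u = 33 (u = -1*(-33) = 33)
(y(3, -2) - 42)*u = ((6 + 3/(2*(4 - 2)**2)) - 42)*33 = ((6 + (3/2)/2**2) - 42)*33 = ((6 + (3/2)*(1/4)) - 42)*33 = ((6 + 3/8) - 42)*33 = (51/8 - 42)*33 = -285/8*33 = -9405/8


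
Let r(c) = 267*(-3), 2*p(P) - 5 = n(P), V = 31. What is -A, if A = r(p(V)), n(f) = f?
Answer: 801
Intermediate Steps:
p(P) = 5/2 + P/2
r(c) = -801
A = -801
-A = -1*(-801) = 801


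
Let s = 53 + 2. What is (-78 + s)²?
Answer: 529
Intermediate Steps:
s = 55
(-78 + s)² = (-78 + 55)² = (-23)² = 529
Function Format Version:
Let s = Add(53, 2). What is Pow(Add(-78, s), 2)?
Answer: 529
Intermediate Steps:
s = 55
Pow(Add(-78, s), 2) = Pow(Add(-78, 55), 2) = Pow(-23, 2) = 529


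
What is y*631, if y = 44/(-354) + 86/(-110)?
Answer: -5566051/9735 ≈ -571.76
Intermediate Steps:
y = -8821/9735 (y = 44*(-1/354) + 86*(-1/110) = -22/177 - 43/55 = -8821/9735 ≈ -0.90611)
y*631 = -8821/9735*631 = -5566051/9735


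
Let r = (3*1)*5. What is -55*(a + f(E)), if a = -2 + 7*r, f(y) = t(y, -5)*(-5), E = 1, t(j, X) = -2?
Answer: -6215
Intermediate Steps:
r = 15 (r = 3*5 = 15)
f(y) = 10 (f(y) = -2*(-5) = 10)
a = 103 (a = -2 + 7*15 = -2 + 105 = 103)
-55*(a + f(E)) = -55*(103 + 10) = -55*113 = -6215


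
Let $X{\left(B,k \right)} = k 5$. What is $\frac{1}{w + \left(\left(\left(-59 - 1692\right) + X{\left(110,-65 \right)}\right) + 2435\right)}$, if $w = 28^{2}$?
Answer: $\frac{1}{1143} \approx 0.00087489$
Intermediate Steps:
$X{\left(B,k \right)} = 5 k$
$w = 784$
$\frac{1}{w + \left(\left(\left(-59 - 1692\right) + X{\left(110,-65 \right)}\right) + 2435\right)} = \frac{1}{784 + \left(\left(\left(-59 - 1692\right) + 5 \left(-65\right)\right) + 2435\right)} = \frac{1}{784 + \left(\left(\left(-59 - 1692\right) - 325\right) + 2435\right)} = \frac{1}{784 + \left(\left(-1751 - 325\right) + 2435\right)} = \frac{1}{784 + \left(-2076 + 2435\right)} = \frac{1}{784 + 359} = \frac{1}{1143}$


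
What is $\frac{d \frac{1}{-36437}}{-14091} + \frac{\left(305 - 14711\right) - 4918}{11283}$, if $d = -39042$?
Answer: $- \frac{3307344874798}{1931024397687} \approx -1.7127$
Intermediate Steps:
$\frac{d \frac{1}{-36437}}{-14091} + \frac{\left(305 - 14711\right) - 4918}{11283} = \frac{\left(-39042\right) \frac{1}{-36437}}{-14091} + \frac{\left(305 - 14711\right) - 4918}{11283} = \left(-39042\right) \left(- \frac{1}{36437}\right) \left(- \frac{1}{14091}\right) + \left(-14406 - 4918\right) \frac{1}{11283} = \frac{39042}{36437} \left(- \frac{1}{14091}\right) - \frac{19324}{11283} = - \frac{13014}{171144589} - \frac{19324}{11283} = - \frac{3307344874798}{1931024397687}$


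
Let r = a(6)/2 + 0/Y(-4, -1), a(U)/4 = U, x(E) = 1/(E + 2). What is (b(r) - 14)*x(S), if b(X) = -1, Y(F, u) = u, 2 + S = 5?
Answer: -3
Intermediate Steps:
S = 3 (S = -2 + 5 = 3)
x(E) = 1/(2 + E)
a(U) = 4*U
r = 12 (r = (4*6)/2 + 0/(-1) = 24*(½) + 0*(-1) = 12 + 0 = 12)
(b(r) - 14)*x(S) = (-1 - 14)/(2 + 3) = -15/5 = -15*⅕ = -3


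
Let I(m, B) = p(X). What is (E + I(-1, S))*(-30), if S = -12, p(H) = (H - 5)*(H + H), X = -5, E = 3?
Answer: -3090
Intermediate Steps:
p(H) = 2*H*(-5 + H) (p(H) = (-5 + H)*(2*H) = 2*H*(-5 + H))
I(m, B) = 100 (I(m, B) = 2*(-5)*(-5 - 5) = 2*(-5)*(-10) = 100)
(E + I(-1, S))*(-30) = (3 + 100)*(-30) = 103*(-30) = -3090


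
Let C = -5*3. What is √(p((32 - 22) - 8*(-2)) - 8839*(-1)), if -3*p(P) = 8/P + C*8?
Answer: √13504803/39 ≈ 94.228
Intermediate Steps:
C = -15
p(P) = 40 - 8/(3*P) (p(P) = -(8/P - 15*8)/3 = -(8/P - 120)/3 = -(-120 + 8/P)/3 = 40 - 8/(3*P))
√(p((32 - 22) - 8*(-2)) - 8839*(-1)) = √((40 - 8/(3*((32 - 22) - 8*(-2)))) - 8839*(-1)) = √((40 - 8/(3*(10 + 16))) + 8839) = √((40 - 8/3/26) + 8839) = √((40 - 8/3*1/26) + 8839) = √((40 - 4/39) + 8839) = √(1556/39 + 8839) = √(346277/39) = √13504803/39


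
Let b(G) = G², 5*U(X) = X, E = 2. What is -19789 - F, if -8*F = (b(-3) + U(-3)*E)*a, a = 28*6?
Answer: -98126/5 ≈ -19625.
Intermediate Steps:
U(X) = X/5
a = 168
F = -819/5 (F = -((-3)² + ((⅕)*(-3))*2)*168/8 = -(9 - ⅗*2)*168/8 = -(9 - 6/5)*168/8 = -39*168/40 = -⅛*6552/5 = -819/5 ≈ -163.80)
-19789 - F = -19789 - 1*(-819/5) = -19789 + 819/5 = -98126/5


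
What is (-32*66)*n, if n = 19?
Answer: -40128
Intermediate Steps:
(-32*66)*n = -32*66*19 = -2112*19 = -40128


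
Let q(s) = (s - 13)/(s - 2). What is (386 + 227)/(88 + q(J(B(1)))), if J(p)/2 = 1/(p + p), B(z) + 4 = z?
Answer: 4291/656 ≈ 6.5412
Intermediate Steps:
B(z) = -4 + z
J(p) = 1/p (J(p) = 2/(p + p) = 2/((2*p)) = 2*(1/(2*p)) = 1/p)
q(s) = (-13 + s)/(-2 + s)
(386 + 227)/(88 + q(J(B(1)))) = (386 + 227)/(88 + (-13 + 1/(-4 + 1))/(-2 + 1/(-4 + 1))) = 613/(88 + (-13 + 1/(-3))/(-2 + 1/(-3))) = 613/(88 + (-13 - ⅓)/(-2 - ⅓)) = 613/(88 - 40/3/(-7/3)) = 613/(88 - 3/7*(-40/3)) = 613/(88 + 40/7) = 613/(656/7) = 613*(7/656) = 4291/656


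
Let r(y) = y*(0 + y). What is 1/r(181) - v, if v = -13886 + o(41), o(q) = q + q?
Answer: 452232845/32761 ≈ 13804.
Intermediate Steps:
r(y) = y² (r(y) = y*y = y²)
o(q) = 2*q
v = -13804 (v = -13886 + 2*41 = -13886 + 82 = -13804)
1/r(181) - v = 1/(181²) - 1*(-13804) = 1/32761 + 13804 = 452232845/32761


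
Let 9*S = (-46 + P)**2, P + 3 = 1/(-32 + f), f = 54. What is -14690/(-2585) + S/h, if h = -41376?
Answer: 5342700865/941221248 ≈ 5.6763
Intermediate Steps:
P = -65/22 (P = -3 + 1/(-32 + 54) = -3 + 1/22 = -65/22 ≈ -2.9545)
S = 128881/484 (S = (-46 - 65/22)**2/9 = (-1077/22)**2/9 = (1/9)*(1159929/484) = 128881/484 ≈ 266.28)
-14690/(-2585) + S/h = -14690/(-2585) + (128881/484)/(-41376) = -14690*(-1/2585) + (128881/484)*(-1/41376) = 2938/517 - 128881/20025984 = 5342700865/941221248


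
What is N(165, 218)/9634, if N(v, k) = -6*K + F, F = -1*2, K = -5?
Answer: 14/4817 ≈ 0.0029064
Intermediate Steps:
F = -2
N(v, k) = 28 (N(v, k) = -6*(-5) - 2 = 30 - 2 = 28)
N(165, 218)/9634 = 28/9634 = 28*(1/9634) = 14/4817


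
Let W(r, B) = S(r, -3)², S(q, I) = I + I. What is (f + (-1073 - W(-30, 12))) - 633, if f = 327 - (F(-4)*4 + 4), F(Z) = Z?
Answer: -1403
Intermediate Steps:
S(q, I) = 2*I
W(r, B) = 36 (W(r, B) = (2*(-3))² = (-6)² = 36)
f = 339 (f = 327 - (-4*4 + 4) = 327 - (-16 + 4) = 327 - 1*(-12) = 327 + 12 = 339)
(f + (-1073 - W(-30, 12))) - 633 = (339 + (-1073 - 1*36)) - 633 = (339 + (-1073 - 36)) - 633 = (339 - 1109) - 633 = -770 - 633 = -1403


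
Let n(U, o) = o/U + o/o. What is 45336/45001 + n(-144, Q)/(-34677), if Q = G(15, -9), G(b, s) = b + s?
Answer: 37729760305/37451992248 ≈ 1.0074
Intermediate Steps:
Q = 6 (Q = 15 - 9 = 6)
n(U, o) = 1 + o/U (n(U, o) = o/U + 1 = 1 + o/U)
45336/45001 + n(-144, Q)/(-34677) = 45336/45001 + ((-144 + 6)/(-144))/(-34677) = 45336*(1/45001) - 1/144*(-138)*(-1/34677) = 45336/45001 + (23/24)*(-1/34677) = 45336/45001 - 23/832248 = 37729760305/37451992248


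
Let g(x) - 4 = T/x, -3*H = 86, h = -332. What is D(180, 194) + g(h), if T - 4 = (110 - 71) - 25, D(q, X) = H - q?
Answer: -101951/498 ≈ -204.72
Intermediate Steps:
H = -86/3 (H = -1/3*86 = -86/3 ≈ -28.667)
D(q, X) = -86/3 - q
T = 18 (T = 4 + ((110 - 71) - 25) = 4 + (39 - 25) = 4 + 14 = 18)
g(x) = 4 + 18/x
D(180, 194) + g(h) = (-86/3 - 1*180) + (4 + 18/(-332)) = (-86/3 - 180) + (4 + 18*(-1/332)) = -626/3 + (4 - 9/166) = -626/3 + 655/166 = -101951/498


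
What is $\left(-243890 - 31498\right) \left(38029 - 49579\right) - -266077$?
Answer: $3180997477$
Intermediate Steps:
$\left(-243890 - 31498\right) \left(38029 - 49579\right) - -266077 = \left(-275388\right) \left(-11550\right) + 266077 = 3180731400 + 266077 = 3180997477$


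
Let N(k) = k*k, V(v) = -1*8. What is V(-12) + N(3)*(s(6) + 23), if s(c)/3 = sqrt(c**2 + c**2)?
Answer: 199 + 162*sqrt(2) ≈ 428.10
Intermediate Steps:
s(c) = 3*sqrt(2)*sqrt(c**2) (s(c) = 3*sqrt(c**2 + c**2) = 3*sqrt(2*c**2) = 3*(sqrt(2)*sqrt(c**2)) = 3*sqrt(2)*sqrt(c**2))
V(v) = -8
N(k) = k**2
V(-12) + N(3)*(s(6) + 23) = -8 + 3**2*(3*sqrt(2)*sqrt(6**2) + 23) = -8 + 9*(3*sqrt(2)*sqrt(36) + 23) = -8 + 9*(3*sqrt(2)*6 + 23) = -8 + 9*(18*sqrt(2) + 23) = -8 + 9*(23 + 18*sqrt(2)) = -8 + (207 + 162*sqrt(2)) = 199 + 162*sqrt(2)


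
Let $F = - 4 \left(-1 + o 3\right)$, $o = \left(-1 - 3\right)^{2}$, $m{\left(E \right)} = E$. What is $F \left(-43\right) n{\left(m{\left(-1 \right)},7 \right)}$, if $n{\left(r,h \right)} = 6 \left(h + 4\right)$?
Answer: $533544$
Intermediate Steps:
$o = 16$ ($o = \left(-4\right)^{2} = 16$)
$n{\left(r,h \right)} = 24 + 6 h$ ($n{\left(r,h \right)} = 6 \left(4 + h\right) = 24 + 6 h$)
$F = -188$ ($F = - 4 \left(-1 + 16 \cdot 3\right) = - 4 \left(-1 + 48\right) = \left(-4\right) 47 = -188$)
$F \left(-43\right) n{\left(m{\left(-1 \right)},7 \right)} = \left(-188\right) \left(-43\right) \left(24 + 6 \cdot 7\right) = 8084 \left(24 + 42\right) = 8084 \cdot 66 = 533544$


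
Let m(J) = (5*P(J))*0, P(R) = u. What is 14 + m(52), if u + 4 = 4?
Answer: 14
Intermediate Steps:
u = 0 (u = -4 + 4 = 0)
P(R) = 0
m(J) = 0 (m(J) = (5*0)*0 = 0*0 = 0)
14 + m(52) = 14 + 0 = 14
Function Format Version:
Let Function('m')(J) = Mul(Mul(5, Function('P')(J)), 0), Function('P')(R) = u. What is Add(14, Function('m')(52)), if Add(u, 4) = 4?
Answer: 14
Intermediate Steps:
u = 0 (u = Add(-4, 4) = 0)
Function('P')(R) = 0
Function('m')(J) = 0 (Function('m')(J) = Mul(Mul(5, 0), 0) = Mul(0, 0) = 0)
Add(14, Function('m')(52)) = Add(14, 0) = 14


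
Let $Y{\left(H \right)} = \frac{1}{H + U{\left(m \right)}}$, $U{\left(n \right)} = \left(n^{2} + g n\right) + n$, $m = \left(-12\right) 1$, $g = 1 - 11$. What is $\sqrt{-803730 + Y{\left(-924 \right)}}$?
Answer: $\frac{i \sqrt{22684475562}}{168} \approx 896.51 i$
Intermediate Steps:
$g = -10$
$m = -12$
$U{\left(n \right)} = n^{2} - 9 n$ ($U{\left(n \right)} = \left(n^{2} - 10 n\right) + n = n^{2} - 9 n$)
$Y{\left(H \right)} = \frac{1}{252 + H}$ ($Y{\left(H \right)} = \frac{1}{H - 12 \left(-9 - 12\right)} = \frac{1}{H - -252} = \frac{1}{H + 252} = \frac{1}{252 + H}$)
$\sqrt{-803730 + Y{\left(-924 \right)}} = \sqrt{-803730 + \frac{1}{252 - 924}} = \sqrt{-803730 + \frac{1}{-672}} = \sqrt{-803730 - \frac{1}{672}} = \sqrt{- \frac{540106561}{672}} = \frac{i \sqrt{22684475562}}{168}$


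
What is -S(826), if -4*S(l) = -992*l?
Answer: -204848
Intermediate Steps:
S(l) = 248*l (S(l) = -(-248)*l = 248*l)
-S(826) = -248*826 = -1*204848 = -204848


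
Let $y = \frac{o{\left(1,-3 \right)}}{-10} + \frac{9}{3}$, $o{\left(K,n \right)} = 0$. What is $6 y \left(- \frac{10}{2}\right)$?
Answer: $-90$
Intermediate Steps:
$y = 3$ ($y = \frac{0}{-10} + \frac{9}{3} = 0 \left(- \frac{1}{10}\right) + 9 \cdot \frac{1}{3} = 0 + 3 = 3$)
$6 y \left(- \frac{10}{2}\right) = 6 \cdot 3 \left(- \frac{10}{2}\right) = 18 \left(\left(-10\right) \frac{1}{2}\right) = 18 \left(-5\right) = -90$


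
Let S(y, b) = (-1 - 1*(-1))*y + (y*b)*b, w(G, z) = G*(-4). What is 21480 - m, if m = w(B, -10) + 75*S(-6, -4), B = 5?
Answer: 28700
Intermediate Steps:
w(G, z) = -4*G
S(y, b) = y*b**2 (S(y, b) = (-1 + 1)*y + (b*y)*b = 0*y + y*b**2 = 0 + y*b**2 = y*b**2)
m = -7220 (m = -4*5 + 75*(-6*(-4)**2) = -20 + 75*(-6*16) = -20 + 75*(-96) = -20 - 7200 = -7220)
21480 - m = 21480 - 1*(-7220) = 21480 + 7220 = 28700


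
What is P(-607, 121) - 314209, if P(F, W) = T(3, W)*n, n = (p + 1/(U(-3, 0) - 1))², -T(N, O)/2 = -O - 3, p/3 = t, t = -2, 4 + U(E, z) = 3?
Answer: -303731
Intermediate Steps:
U(E, z) = -1 (U(E, z) = -4 + 3 = -1)
p = -6 (p = 3*(-2) = -6)
T(N, O) = 6 + 2*O (T(N, O) = -2*(-O - 3) = -2*(-3 - O) = 6 + 2*O)
n = 169/4 (n = (-6 + 1/(-1 - 1))² = (-6 + 1/(-2))² = (-6 - ½)² = (-13/2)² = 169/4 ≈ 42.250)
P(F, W) = 507/2 + 169*W/2 (P(F, W) = (6 + 2*W)*(169/4) = 507/2 + 169*W/2)
P(-607, 121) - 314209 = (507/2 + (169/2)*121) - 314209 = (507/2 + 20449/2) - 314209 = 10478 - 314209 = -303731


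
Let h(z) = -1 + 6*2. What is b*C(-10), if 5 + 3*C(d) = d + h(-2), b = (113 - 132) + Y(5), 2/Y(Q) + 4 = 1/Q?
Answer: 1484/57 ≈ 26.035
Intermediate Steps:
h(z) = 11 (h(z) = -1 + 12 = 11)
Y(Q) = 2/(-4 + 1/Q)
b = -371/19 (b = (113 - 132) - 2*5/(-1 + 4*5) = -19 - 2*5/(-1 + 20) = -19 - 2*5/19 = -19 - 2*5*1/19 = -19 - 10/19 = -371/19 ≈ -19.526)
C(d) = 2 + d/3 (C(d) = -5/3 + (d + 11)/3 = -5/3 + (11 + d)/3 = -5/3 + (11/3 + d/3) = 2 + d/3)
b*C(-10) = -371*(2 + (⅓)*(-10))/19 = -371*(2 - 10/3)/19 = -371/19*(-4/3) = 1484/57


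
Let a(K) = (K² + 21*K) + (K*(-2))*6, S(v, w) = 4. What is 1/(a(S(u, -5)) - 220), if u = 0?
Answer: -1/168 ≈ -0.0059524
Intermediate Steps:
a(K) = K² + 9*K (a(K) = (K² + 21*K) - 2*K*6 = (K² + 21*K) - 12*K = K² + 9*K)
1/(a(S(u, -5)) - 220) = 1/(4*(9 + 4) - 220) = 1/(4*13 - 220) = 1/(52 - 220) = 1/(-168) = -1/168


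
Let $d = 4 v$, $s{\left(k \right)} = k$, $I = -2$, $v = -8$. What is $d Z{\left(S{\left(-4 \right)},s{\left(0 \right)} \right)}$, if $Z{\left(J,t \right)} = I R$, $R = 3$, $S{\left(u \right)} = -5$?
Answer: $192$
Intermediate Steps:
$Z{\left(J,t \right)} = -6$ ($Z{\left(J,t \right)} = \left(-2\right) 3 = -6$)
$d = -32$ ($d = 4 \left(-8\right) = -32$)
$d Z{\left(S{\left(-4 \right)},s{\left(0 \right)} \right)} = \left(-32\right) \left(-6\right) = 192$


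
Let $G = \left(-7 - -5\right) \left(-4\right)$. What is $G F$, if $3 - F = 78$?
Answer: $-600$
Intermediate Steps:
$F = -75$ ($F = 3 - 78 = -75$)
$G = 8$ ($G = \left(-7 + 5\right) \left(-4\right) = \left(-2\right) \left(-4\right) = 8$)
$G F = 8 \left(-75\right) = -600$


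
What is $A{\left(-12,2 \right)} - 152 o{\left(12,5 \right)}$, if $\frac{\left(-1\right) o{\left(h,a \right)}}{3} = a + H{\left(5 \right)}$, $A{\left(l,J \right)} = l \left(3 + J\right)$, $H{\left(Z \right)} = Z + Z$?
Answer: $6780$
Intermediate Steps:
$H{\left(Z \right)} = 2 Z$
$o{\left(h,a \right)} = -30 - 3 a$ ($o{\left(h,a \right)} = - 3 \left(a + 2 \cdot 5\right) = - 3 \left(a + 10\right) = - 3 \left(10 + a\right) = -30 - 3 a$)
$A{\left(-12,2 \right)} - 152 o{\left(12,5 \right)} = - 12 \left(3 + 2\right) - 152 \left(-30 - 15\right) = \left(-12\right) 5 - 152 \left(-30 - 15\right) = -60 - -6840 = -60 + 6840 = 6780$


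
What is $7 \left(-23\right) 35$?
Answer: $-5635$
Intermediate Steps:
$7 \left(-23\right) 35 = \left(-161\right) 35 = -5635$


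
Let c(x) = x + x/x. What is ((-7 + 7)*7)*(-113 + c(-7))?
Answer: 0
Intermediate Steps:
c(x) = 1 + x (c(x) = x + 1 = 1 + x)
((-7 + 7)*7)*(-113 + c(-7)) = ((-7 + 7)*7)*(-113 + (1 - 7)) = (0*7)*(-113 - 6) = 0*(-119) = 0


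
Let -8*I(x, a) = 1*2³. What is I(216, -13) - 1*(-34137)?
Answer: 34136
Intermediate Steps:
I(x, a) = -1 (I(x, a) = -2³/8 = -8/8 = -⅛*8 = -1)
I(216, -13) - 1*(-34137) = -1 - 1*(-34137) = -1 + 34137 = 34136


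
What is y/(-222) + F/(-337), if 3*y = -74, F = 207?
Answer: -1526/3033 ≈ -0.50313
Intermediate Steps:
y = -74/3 (y = (⅓)*(-74) = -74/3 ≈ -24.667)
y/(-222) + F/(-337) = -74/3/(-222) + 207/(-337) = -74/3*(-1/222) + 207*(-1/337) = ⅑ - 207/337 = -1526/3033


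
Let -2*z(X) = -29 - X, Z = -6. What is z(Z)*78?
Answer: 897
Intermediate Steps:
z(X) = 29/2 + X/2 (z(X) = -(-29 - X)/2 = 29/2 + X/2)
z(Z)*78 = (29/2 + (1/2)*(-6))*78 = (29/2 - 3)*78 = (23/2)*78 = 897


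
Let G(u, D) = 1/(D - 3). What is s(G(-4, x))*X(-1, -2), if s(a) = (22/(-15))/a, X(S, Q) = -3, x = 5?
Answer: 44/5 ≈ 8.8000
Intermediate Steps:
G(u, D) = 1/(-3 + D)
s(a) = -22/(15*a) (s(a) = (22*(-1/15))/a = -22/(15*a))
s(G(-4, x))*X(-1, -2) = -22/(15*(1/(-3 + 5)))*(-3) = -22/(15*(1/2))*(-3) = -22/(15*1/2)*(-3) = -22/15*2*(-3) = -44/15*(-3) = 44/5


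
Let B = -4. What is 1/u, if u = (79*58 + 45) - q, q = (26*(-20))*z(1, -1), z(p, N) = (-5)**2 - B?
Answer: 1/19707 ≈ 5.0743e-5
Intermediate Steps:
z(p, N) = 29 (z(p, N) = (-5)**2 - 1*(-4) = 25 + 4 = 29)
q = -15080 (q = (26*(-20))*29 = -520*29 = -15080)
u = 19707 (u = (79*58 + 45) - 1*(-15080) = (4582 + 45) + 15080 = 4627 + 15080 = 19707)
1/u = 1/19707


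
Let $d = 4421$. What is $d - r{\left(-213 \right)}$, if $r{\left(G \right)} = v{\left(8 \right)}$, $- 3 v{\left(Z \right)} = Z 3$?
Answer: $4429$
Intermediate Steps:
$v{\left(Z \right)} = - Z$ ($v{\left(Z \right)} = - \frac{Z 3}{3} = - \frac{3 Z}{3} = - Z$)
$r{\left(G \right)} = -8$ ($r{\left(G \right)} = \left(-1\right) 8 = -8$)
$d - r{\left(-213 \right)} = 4421 - -8 = 4421 + 8 = 4429$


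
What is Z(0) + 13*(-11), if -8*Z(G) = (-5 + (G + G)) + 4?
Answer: -1143/8 ≈ -142.88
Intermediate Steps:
Z(G) = ⅛ - G/4 (Z(G) = -((-5 + (G + G)) + 4)/8 = -((-5 + 2*G) + 4)/8 = -(-1 + 2*G)/8 = ⅛ - G/4)
Z(0) + 13*(-11) = (⅛ - ¼*0) + 13*(-11) = (⅛ + 0) - 143 = ⅛ - 143 = -1143/8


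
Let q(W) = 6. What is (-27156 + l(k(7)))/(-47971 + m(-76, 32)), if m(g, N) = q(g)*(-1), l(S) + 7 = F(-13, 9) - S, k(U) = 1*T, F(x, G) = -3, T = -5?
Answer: 27161/47977 ≈ 0.56613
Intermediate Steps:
k(U) = -5 (k(U) = 1*(-5) = -5)
l(S) = -10 - S (l(S) = -7 + (-3 - S) = -10 - S)
m(g, N) = -6 (m(g, N) = 6*(-1) = -6)
(-27156 + l(k(7)))/(-47971 + m(-76, 32)) = (-27156 + (-10 - 1*(-5)))/(-47971 - 6) = (-27156 + (-10 + 5))/(-47977) = (-27156 - 5)*(-1/47977) = -27161*(-1/47977) = 27161/47977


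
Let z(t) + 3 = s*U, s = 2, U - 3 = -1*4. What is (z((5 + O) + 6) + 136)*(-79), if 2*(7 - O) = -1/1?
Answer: -10349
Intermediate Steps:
U = -1 (U = 3 - 1*4 = 3 - 4 = -1)
O = 15/2 (O = 7 - (-1)/(2*1) = 7 - (-1)/2 = 7 - ½*(-1) = 7 + ½ = 15/2 ≈ 7.5000)
z(t) = -5 (z(t) = -3 + 2*(-1) = -3 - 2 = -5)
(z((5 + O) + 6) + 136)*(-79) = (-5 + 136)*(-79) = 131*(-79) = -10349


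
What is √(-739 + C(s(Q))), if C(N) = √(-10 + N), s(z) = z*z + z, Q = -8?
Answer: √(-739 + √46) ≈ 27.06*I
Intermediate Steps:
s(z) = z + z² (s(z) = z² + z = z + z²)
√(-739 + C(s(Q))) = √(-739 + √(-10 - 8*(1 - 8))) = √(-739 + √(-10 - 8*(-7))) = √(-739 + √(-10 + 56)) = √(-739 + √46)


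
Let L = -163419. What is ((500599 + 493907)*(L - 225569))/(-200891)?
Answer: 386850899928/200891 ≈ 1.9257e+6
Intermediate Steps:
((500599 + 493907)*(L - 225569))/(-200891) = ((500599 + 493907)*(-163419 - 225569))/(-200891) = (994506*(-388988))*(-1/200891) = -386850899928*(-1/200891) = 386850899928/200891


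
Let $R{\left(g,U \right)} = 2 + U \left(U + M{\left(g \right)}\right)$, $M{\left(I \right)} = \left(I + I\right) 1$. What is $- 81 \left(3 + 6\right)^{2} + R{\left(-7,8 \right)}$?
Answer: $-6607$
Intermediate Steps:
$M{\left(I \right)} = 2 I$ ($M{\left(I \right)} = 2 I 1 = 2 I$)
$R{\left(g,U \right)} = 2 + U \left(U + 2 g\right)$
$- 81 \left(3 + 6\right)^{2} + R{\left(-7,8 \right)} = - 81 \left(3 + 6\right)^{2} + \left(2 + 8^{2} + 2 \cdot 8 \left(-7\right)\right) = - 81 \cdot 9^{2} + \left(2 + 64 - 112\right) = \left(-81\right) 81 - 46 = -6561 - 46 = -6607$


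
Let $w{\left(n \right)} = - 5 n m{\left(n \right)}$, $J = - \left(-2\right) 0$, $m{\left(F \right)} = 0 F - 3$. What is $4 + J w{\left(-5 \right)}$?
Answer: $4$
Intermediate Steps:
$m{\left(F \right)} = -3$ ($m{\left(F \right)} = 0 - 3 = -3$)
$J = 0$ ($J = \left(-1\right) 0 = 0$)
$w{\left(n \right)} = 15 n$ ($w{\left(n \right)} = - 5 n \left(-3\right) = 15 n$)
$4 + J w{\left(-5 \right)} = 4 + 0 \cdot 15 \left(-5\right) = 4 + 0 \left(-75\right) = 4 + 0 = 4$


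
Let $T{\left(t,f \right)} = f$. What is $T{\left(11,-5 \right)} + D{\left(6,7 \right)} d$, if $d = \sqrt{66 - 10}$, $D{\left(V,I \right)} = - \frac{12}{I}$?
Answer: $-5 - \frac{24 \sqrt{14}}{7} \approx -17.829$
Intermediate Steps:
$d = 2 \sqrt{14}$ ($d = \sqrt{56} = 2 \sqrt{14} \approx 7.4833$)
$T{\left(11,-5 \right)} + D{\left(6,7 \right)} d = -5 + - \frac{12}{7} \cdot 2 \sqrt{14} = -5 + \left(-12\right) \frac{1}{7} \cdot 2 \sqrt{14} = -5 - \frac{12 \cdot 2 \sqrt{14}}{7} = -5 - \frac{24 \sqrt{14}}{7}$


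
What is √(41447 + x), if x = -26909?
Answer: √14538 ≈ 120.57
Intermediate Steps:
√(41447 + x) = √(41447 - 26909) = √14538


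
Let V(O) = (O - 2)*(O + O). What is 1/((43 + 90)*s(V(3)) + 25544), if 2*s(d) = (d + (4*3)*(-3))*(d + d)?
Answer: 1/1604 ≈ 0.00062344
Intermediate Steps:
V(O) = 2*O*(-2 + O) (V(O) = (-2 + O)*(2*O) = 2*O*(-2 + O))
s(d) = d*(-36 + d) (s(d) = ((d + (4*3)*(-3))*(d + d))/2 = ((d + 12*(-3))*(2*d))/2 = ((d - 36)*(2*d))/2 = ((-36 + d)*(2*d))/2 = (2*d*(-36 + d))/2 = d*(-36 + d))
1/((43 + 90)*s(V(3)) + 25544) = 1/((43 + 90)*((2*3*(-2 + 3))*(-36 + 2*3*(-2 + 3))) + 25544) = 1/(133*((2*3*1)*(-36 + 2*3*1)) + 25544) = 1/(133*(6*(-36 + 6)) + 25544) = 1/(133*(6*(-30)) + 25544) = 1/(133*(-180) + 25544) = 1/(-23940 + 25544) = 1/1604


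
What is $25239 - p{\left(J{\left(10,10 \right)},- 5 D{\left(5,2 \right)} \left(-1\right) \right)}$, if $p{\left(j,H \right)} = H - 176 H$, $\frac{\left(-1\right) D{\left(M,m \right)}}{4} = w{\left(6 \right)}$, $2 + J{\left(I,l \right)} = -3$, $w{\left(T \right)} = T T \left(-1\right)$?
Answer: $151239$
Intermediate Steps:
$w{\left(T \right)} = - T^{2}$ ($w{\left(T \right)} = T^{2} \left(-1\right) = - T^{2}$)
$J{\left(I,l \right)} = -5$ ($J{\left(I,l \right)} = -2 - 3 = -5$)
$D{\left(M,m \right)} = 144$ ($D{\left(M,m \right)} = - 4 \left(- 6^{2}\right) = - 4 \left(\left(-1\right) 36\right) = \left(-4\right) \left(-36\right) = 144$)
$p{\left(j,H \right)} = - 175 H$
$25239 - p{\left(J{\left(10,10 \right)},- 5 D{\left(5,2 \right)} \left(-1\right) \right)} = 25239 - - 175 \left(-5\right) 144 \left(-1\right) = 25239 - - 175 \left(\left(-720\right) \left(-1\right)\right) = 25239 - \left(-175\right) 720 = 25239 - -126000 = 25239 + 126000 = 151239$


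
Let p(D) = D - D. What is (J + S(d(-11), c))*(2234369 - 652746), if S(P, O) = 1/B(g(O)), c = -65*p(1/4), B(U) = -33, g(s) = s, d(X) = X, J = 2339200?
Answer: 122091171631177/33 ≈ 3.6997e+12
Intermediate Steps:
p(D) = 0
c = 0 (c = -65*0 = 0)
S(P, O) = -1/33 (S(P, O) = 1/(-33) = -1/33)
(J + S(d(-11), c))*(2234369 - 652746) = (2339200 - 1/33)*(2234369 - 652746) = (77193599/33)*1581623 = 122091171631177/33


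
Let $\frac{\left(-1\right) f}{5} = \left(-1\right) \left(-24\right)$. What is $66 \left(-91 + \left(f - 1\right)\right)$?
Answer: $-13992$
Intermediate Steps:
$f = -120$ ($f = - 5 \left(\left(-1\right) \left(-24\right)\right) = \left(-5\right) 24 = -120$)
$66 \left(-91 + \left(f - 1\right)\right) = 66 \left(-91 - 121\right) = 66 \left(-212\right) = -13992$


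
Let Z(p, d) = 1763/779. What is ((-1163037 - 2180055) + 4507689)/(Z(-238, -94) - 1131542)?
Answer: -22127343/21499255 ≈ -1.0292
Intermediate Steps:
Z(p, d) = 43/19 (Z(p, d) = 1763*(1/779) = 43/19)
((-1163037 - 2180055) + 4507689)/(Z(-238, -94) - 1131542) = ((-1163037 - 2180055) + 4507689)/(43/19 - 1131542) = (-3343092 + 4507689)/(-21499255/19) = 1164597*(-19/21499255) = -22127343/21499255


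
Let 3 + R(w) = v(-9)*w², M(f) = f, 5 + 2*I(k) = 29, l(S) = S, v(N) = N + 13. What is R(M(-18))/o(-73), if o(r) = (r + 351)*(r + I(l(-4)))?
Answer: -1293/16958 ≈ -0.076247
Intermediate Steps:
v(N) = 13 + N
I(k) = 12 (I(k) = -5/2 + (½)*29 = -5/2 + 29/2 = 12)
R(w) = -3 + 4*w² (R(w) = -3 + (13 - 9)*w² = -3 + 4*w²)
o(r) = (12 + r)*(351 + r) (o(r) = (r + 351)*(r + 12) = (351 + r)*(12 + r) = (12 + r)*(351 + r))
R(M(-18))/o(-73) = (-3 + 4*(-18)²)/(4212 + (-73)² + 363*(-73)) = (-3 + 4*324)/(4212 + 5329 - 26499) = (-3 + 1296)/(-16958) = 1293*(-1/16958) = -1293/16958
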